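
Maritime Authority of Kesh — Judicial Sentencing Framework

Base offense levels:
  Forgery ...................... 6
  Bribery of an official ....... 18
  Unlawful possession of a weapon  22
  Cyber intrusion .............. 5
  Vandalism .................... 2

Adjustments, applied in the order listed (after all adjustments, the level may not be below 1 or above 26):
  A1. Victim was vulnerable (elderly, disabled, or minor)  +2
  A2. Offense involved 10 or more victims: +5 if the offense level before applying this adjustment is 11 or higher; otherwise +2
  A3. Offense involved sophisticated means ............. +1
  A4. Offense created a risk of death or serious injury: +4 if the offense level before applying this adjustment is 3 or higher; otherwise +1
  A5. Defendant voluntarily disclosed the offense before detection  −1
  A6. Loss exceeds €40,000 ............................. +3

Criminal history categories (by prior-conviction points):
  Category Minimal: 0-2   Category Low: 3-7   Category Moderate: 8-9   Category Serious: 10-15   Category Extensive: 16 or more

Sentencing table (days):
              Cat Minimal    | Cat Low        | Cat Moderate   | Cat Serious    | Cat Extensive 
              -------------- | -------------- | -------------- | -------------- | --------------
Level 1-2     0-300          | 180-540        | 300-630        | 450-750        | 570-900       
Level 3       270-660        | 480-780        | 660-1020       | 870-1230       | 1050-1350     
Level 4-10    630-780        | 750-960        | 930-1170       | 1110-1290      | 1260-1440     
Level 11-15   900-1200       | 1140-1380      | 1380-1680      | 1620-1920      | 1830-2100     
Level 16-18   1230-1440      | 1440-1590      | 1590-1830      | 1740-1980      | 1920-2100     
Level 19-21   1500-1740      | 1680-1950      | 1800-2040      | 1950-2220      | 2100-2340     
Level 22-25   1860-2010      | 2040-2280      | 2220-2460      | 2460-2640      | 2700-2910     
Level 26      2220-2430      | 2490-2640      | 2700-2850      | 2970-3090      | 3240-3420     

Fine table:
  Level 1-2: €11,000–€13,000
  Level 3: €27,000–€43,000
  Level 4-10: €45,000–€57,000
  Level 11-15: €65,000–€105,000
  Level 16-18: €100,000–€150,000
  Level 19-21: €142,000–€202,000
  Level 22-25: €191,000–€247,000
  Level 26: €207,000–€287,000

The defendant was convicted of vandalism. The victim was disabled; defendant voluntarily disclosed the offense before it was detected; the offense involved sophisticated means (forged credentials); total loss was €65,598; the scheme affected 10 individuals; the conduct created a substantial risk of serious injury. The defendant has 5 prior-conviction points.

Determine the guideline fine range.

€65,000–€105,000

Base offense level for vandalism: 2.
A1 applies: 2 + 2 = 4.
A2 applies (level before this adjustment is 4 < 11, so +2): 4 + 2 = 6.
A3 applies: 6 + 1 = 7.
A4 applies (level before this adjustment is 7 ≥ 3, so +4): 7 + 4 = 11.
A5 applies: 11 − 1 = 10.
A6 applies: 10 + 3 = 13.
Final offense level: 13.
Level 13 falls in the 11-15 band.
Fine table: Level 11-15 → €65,000–€105,000.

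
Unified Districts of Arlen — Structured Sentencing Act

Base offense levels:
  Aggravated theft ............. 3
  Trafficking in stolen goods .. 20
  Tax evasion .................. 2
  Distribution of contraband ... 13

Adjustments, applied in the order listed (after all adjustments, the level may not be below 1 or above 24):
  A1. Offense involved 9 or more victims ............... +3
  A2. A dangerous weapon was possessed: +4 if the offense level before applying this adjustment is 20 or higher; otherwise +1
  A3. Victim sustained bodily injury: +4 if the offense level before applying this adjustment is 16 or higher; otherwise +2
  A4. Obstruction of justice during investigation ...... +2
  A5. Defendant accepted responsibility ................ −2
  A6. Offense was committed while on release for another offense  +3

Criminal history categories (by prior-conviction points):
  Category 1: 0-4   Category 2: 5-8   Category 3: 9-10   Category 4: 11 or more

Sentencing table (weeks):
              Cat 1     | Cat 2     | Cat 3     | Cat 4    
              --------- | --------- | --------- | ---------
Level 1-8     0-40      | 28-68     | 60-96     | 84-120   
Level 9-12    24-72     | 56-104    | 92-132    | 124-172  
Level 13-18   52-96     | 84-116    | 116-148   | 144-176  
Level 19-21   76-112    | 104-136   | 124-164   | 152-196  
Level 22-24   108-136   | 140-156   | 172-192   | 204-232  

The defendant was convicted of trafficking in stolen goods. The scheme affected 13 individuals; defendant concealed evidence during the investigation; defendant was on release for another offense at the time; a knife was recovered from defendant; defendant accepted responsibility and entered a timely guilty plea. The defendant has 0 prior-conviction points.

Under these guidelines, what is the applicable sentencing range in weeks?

108-136 weeks

Base offense level for trafficking in stolen goods: 20.
A1 applies: 20 + 3 = 23.
A2 applies (level before this adjustment is 23 ≥ 20, so +4): 23 + 4 = 27.
A3 does not apply.
A4 applies: 27 + 2 = 29.
A5 applies: 29 − 2 = 27.
A6 applies: 27 + 3 = 30.
Level 30 exceeds the maximum of 24; capped at 24.
Final offense level: 24.
Criminal history: 0 prior points → Category 1 (0-4).
Level 24 falls in the 22-24 band.
Grid: Level 22-24 × Category 1 = 108-136 weeks.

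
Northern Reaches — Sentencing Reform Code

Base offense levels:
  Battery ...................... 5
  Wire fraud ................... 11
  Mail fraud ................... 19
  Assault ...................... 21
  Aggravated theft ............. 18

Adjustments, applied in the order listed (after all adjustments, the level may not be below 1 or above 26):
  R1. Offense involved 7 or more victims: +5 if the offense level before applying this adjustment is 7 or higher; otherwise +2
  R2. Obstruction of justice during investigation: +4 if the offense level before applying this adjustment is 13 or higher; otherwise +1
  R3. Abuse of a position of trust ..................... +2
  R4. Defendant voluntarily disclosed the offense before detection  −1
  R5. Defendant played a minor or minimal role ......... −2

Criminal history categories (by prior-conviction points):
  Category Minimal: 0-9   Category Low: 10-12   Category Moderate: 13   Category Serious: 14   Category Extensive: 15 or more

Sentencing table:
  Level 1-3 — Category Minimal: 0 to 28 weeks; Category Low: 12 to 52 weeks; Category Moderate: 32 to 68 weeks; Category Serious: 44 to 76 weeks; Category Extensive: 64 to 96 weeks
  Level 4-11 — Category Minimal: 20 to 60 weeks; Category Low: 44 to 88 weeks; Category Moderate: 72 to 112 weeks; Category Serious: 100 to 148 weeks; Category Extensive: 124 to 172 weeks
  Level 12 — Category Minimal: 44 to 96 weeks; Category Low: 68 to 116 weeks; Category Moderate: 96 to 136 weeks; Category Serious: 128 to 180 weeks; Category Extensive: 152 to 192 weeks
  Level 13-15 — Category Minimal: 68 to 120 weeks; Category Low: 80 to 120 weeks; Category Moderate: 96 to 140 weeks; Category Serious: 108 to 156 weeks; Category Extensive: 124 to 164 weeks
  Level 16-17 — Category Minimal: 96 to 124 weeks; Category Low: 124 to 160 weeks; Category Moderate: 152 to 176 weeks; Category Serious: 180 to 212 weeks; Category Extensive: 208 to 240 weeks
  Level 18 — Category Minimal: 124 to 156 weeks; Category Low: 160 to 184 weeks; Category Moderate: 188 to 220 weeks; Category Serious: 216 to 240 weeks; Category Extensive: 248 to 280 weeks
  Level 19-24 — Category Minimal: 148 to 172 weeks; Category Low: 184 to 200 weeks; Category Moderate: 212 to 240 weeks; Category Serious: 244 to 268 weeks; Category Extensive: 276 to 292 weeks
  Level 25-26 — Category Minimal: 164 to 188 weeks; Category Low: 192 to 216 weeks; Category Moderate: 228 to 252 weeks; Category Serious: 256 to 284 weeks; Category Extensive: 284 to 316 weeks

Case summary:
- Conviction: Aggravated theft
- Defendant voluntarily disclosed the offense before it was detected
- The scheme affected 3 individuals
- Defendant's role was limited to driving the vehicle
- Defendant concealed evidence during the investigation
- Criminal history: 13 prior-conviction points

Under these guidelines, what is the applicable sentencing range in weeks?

Base offense level for aggravated theft: 18.
R1 does not apply.
R2 applies (level before this adjustment is 18 ≥ 13, so +4): 18 + 4 = 22.
R3 does not apply.
R4 applies: 22 − 1 = 21.
R5 applies: 21 − 2 = 19.
Final offense level: 19.
Criminal history: 13 prior points → Category Moderate (13).
Level 19 falls in the 19-24 band.
Grid: Level 19-24 × Category Moderate = 212-240 weeks.

212-240 weeks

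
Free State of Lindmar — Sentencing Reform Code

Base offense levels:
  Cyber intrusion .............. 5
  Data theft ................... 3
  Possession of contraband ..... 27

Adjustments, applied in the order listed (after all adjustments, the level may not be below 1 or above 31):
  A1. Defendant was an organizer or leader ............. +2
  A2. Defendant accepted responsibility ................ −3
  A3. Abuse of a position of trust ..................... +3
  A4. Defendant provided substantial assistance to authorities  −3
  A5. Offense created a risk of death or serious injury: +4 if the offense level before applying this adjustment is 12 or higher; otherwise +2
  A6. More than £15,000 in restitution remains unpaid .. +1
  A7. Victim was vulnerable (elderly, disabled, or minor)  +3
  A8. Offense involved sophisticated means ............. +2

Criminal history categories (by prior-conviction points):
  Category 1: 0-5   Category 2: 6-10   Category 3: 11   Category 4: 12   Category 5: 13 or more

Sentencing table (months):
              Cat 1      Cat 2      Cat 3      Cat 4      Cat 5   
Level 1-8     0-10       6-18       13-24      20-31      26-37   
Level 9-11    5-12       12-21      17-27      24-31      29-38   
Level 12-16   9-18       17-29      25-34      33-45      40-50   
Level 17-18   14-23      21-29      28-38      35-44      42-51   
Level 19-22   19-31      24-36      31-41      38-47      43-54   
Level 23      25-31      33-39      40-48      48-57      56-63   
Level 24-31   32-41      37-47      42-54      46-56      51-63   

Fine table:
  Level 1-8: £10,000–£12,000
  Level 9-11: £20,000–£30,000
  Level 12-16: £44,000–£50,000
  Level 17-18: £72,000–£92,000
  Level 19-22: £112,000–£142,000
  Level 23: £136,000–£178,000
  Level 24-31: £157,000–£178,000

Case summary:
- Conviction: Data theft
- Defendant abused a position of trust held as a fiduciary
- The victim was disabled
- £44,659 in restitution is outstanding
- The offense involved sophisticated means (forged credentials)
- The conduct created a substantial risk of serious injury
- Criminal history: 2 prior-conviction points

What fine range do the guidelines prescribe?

£44,000–£50,000

Base offense level for data theft: 3.
A2 does not apply.
A3 applies: 3 + 3 = 6.
A5 applies (level before this adjustment is 6 < 12, so +2): 6 + 2 = 8.
A6 applies: 8 + 1 = 9.
A7 applies: 9 + 3 = 12.
A8 applies: 12 + 2 = 14.
Final offense level: 14.
Level 14 falls in the 12-16 band.
Fine table: Level 12-16 → £44,000–£50,000.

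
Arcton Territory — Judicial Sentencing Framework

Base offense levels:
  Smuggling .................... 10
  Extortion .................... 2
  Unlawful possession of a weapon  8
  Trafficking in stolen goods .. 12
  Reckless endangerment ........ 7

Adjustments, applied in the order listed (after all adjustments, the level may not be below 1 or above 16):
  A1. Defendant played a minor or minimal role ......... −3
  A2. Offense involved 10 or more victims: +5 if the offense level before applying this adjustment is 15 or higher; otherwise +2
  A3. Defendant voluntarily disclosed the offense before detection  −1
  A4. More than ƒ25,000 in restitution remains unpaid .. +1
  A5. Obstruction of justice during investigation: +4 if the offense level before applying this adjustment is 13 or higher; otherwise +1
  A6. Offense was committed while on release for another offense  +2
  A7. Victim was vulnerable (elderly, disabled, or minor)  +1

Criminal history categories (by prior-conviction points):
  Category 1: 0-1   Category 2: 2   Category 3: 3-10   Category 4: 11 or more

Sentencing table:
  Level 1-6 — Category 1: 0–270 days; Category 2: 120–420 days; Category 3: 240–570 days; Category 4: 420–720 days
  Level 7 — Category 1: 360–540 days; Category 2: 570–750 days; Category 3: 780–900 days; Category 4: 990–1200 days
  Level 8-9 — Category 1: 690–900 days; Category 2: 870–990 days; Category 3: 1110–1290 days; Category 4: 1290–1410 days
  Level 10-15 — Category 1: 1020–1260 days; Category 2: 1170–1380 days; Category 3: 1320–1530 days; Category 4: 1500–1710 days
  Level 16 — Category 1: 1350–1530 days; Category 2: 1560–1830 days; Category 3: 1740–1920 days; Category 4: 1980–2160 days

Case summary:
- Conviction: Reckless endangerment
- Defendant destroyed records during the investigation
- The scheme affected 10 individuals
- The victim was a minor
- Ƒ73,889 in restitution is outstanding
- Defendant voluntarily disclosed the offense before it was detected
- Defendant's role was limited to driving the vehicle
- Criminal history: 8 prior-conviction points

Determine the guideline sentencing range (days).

Base offense level for reckless endangerment: 7.
A1 applies: 7 − 3 = 4.
A2 applies (level before this adjustment is 4 < 15, so +2): 4 + 2 = 6.
A3 applies: 6 − 1 = 5.
A4 applies: 5 + 1 = 6.
A5 applies (level before this adjustment is 6 < 13, so +1): 6 + 1 = 7.
A7 applies: 7 + 1 = 8.
Final offense level: 8.
Criminal history: 8 prior points → Category 3 (3-10).
Level 8 falls in the 8-9 band.
Grid: Level 8-9 × Category 3 = 1110-1290 days.

1110-1290 days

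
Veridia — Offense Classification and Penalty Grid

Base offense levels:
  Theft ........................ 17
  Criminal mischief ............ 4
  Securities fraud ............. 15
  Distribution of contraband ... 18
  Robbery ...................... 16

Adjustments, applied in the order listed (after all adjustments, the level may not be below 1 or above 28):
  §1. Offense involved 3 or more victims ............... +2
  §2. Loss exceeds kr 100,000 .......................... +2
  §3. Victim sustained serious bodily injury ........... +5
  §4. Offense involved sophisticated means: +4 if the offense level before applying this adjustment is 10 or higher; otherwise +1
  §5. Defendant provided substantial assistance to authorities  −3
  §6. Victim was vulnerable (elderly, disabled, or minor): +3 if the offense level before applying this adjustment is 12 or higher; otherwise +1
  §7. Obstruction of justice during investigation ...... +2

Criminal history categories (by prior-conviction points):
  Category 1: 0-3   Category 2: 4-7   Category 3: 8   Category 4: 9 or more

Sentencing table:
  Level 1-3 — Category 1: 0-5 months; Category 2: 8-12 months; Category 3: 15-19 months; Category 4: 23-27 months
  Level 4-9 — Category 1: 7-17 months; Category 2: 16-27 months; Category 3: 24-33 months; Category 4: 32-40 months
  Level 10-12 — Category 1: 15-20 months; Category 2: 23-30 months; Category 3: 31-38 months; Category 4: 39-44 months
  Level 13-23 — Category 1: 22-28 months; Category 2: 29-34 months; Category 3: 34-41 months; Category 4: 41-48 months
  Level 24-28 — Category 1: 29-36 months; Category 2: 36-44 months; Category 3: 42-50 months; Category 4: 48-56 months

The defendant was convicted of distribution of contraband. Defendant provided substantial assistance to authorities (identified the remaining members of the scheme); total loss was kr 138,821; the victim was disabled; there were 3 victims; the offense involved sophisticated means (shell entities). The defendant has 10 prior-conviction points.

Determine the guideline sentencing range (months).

Base offense level for distribution of contraband: 18.
§1 applies: 18 + 2 = 20.
§2 applies: 20 + 2 = 22.
§4 applies (level before this adjustment is 22 ≥ 10, so +4): 22 + 4 = 26.
§5 applies: 26 − 3 = 23.
§6 applies (level before this adjustment is 23 ≥ 12, so +3): 23 + 3 = 26.
Final offense level: 26.
Criminal history: 10 prior points → Category 4 (9+).
Level 26 falls in the 24-28 band.
Grid: Level 24-28 × Category 4 = 48-56 months.

48-56 months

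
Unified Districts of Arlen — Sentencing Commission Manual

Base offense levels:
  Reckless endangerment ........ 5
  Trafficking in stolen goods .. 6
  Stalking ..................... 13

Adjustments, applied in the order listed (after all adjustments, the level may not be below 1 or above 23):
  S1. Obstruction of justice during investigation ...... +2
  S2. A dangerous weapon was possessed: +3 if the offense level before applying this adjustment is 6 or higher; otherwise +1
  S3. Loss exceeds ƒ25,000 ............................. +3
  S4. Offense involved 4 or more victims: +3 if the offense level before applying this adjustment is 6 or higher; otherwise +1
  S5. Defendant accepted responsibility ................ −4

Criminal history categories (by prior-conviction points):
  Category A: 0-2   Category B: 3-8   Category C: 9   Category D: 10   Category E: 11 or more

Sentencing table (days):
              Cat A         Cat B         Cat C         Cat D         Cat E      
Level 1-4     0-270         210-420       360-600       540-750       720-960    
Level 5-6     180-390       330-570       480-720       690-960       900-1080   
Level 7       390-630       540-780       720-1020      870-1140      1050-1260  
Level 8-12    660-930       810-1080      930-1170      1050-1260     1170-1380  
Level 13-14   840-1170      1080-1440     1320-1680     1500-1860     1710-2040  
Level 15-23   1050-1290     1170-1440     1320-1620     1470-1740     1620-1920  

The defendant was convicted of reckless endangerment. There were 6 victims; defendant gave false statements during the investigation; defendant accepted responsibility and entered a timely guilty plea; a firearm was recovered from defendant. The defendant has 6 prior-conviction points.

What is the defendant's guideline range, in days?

810-1080 days

Base offense level for reckless endangerment: 5.
S1 applies: 5 + 2 = 7.
S2 applies (level before this adjustment is 7 ≥ 6, so +3): 7 + 3 = 10.
S3 does not apply.
S4 applies (level before this adjustment is 10 ≥ 6, so +3): 10 + 3 = 13.
S5 applies: 13 − 4 = 9.
Final offense level: 9.
Criminal history: 6 prior points → Category B (3-8).
Level 9 falls in the 8-12 band.
Grid: Level 8-12 × Category B = 810-1080 days.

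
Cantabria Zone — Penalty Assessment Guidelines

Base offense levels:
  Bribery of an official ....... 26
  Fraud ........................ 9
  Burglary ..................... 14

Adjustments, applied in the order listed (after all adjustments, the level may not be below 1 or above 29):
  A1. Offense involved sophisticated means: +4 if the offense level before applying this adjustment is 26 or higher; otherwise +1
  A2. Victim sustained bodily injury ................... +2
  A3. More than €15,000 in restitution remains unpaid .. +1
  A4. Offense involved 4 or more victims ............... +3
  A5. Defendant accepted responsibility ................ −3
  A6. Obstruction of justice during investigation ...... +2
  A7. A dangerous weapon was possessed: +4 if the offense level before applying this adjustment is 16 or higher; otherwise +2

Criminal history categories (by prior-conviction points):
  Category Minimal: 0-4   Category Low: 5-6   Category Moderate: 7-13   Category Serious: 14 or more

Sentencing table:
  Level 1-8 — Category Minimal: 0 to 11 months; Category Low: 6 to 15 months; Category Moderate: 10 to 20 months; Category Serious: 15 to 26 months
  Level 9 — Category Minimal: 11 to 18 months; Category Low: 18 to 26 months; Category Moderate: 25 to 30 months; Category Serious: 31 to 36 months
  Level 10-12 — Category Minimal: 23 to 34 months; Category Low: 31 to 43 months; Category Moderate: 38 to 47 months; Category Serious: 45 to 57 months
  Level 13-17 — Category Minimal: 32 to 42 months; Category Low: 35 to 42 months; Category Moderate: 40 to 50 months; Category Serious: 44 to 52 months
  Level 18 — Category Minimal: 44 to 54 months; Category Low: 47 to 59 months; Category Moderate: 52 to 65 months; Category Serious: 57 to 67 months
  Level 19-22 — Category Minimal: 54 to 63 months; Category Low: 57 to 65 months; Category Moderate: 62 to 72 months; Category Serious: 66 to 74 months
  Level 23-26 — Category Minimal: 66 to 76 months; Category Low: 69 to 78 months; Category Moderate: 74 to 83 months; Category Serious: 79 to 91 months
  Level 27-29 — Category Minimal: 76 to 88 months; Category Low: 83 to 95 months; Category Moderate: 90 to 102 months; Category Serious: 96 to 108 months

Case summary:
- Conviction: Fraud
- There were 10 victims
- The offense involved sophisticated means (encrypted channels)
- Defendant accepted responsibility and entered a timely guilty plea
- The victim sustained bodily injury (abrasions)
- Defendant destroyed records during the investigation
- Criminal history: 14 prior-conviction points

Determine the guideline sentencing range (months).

Base offense level for fraud: 9.
A1 applies (level before this adjustment is 9 < 26, so +1): 9 + 1 = 10.
A2 applies: 10 + 2 = 12.
A3 does not apply.
A4 applies: 12 + 3 = 15.
A5 applies: 15 − 3 = 12.
A6 applies: 12 + 2 = 14.
A7 does not apply.
Final offense level: 14.
Criminal history: 14 prior points → Category Serious (14+).
Level 14 falls in the 13-17 band.
Grid: Level 13-17 × Category Serious = 44-52 months.

44-52 months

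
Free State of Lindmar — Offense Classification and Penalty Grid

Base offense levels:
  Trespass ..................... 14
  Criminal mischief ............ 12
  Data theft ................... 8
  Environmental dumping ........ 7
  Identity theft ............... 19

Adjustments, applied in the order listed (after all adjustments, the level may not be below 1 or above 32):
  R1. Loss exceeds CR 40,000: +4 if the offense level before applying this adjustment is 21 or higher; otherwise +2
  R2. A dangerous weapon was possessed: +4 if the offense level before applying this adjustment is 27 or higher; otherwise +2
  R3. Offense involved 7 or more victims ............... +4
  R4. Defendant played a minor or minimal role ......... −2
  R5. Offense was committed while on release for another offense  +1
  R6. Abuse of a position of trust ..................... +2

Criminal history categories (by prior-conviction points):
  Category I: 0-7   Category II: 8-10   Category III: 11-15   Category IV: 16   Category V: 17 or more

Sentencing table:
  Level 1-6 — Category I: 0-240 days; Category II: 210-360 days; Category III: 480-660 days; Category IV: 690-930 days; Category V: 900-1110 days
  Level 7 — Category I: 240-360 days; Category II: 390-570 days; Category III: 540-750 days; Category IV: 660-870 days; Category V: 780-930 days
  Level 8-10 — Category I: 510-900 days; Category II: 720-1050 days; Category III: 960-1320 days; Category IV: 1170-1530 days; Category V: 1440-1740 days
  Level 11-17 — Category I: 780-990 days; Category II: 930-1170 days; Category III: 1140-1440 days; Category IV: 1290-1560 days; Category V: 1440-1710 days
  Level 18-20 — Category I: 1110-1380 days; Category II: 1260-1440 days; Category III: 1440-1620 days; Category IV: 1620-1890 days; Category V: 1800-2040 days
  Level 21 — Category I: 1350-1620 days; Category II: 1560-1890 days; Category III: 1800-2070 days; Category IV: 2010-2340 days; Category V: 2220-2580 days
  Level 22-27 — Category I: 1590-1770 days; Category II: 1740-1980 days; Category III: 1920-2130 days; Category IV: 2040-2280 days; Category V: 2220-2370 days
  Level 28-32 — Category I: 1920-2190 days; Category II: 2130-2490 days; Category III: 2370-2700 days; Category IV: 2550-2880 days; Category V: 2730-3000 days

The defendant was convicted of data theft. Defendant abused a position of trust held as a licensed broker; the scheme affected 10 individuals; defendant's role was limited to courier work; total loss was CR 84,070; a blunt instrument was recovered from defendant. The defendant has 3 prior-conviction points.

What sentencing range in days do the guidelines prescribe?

Base offense level for data theft: 8.
R1 applies (level before this adjustment is 8 < 21, so +2): 8 + 2 = 10.
R2 applies (level before this adjustment is 10 < 27, so +2): 10 + 2 = 12.
R3 applies: 12 + 4 = 16.
R4 applies: 16 − 2 = 14.
R5 does not apply.
R6 applies: 14 + 2 = 16.
Final offense level: 16.
Criminal history: 3 prior points → Category I (0-7).
Level 16 falls in the 11-17 band.
Grid: Level 11-17 × Category I = 780-990 days.

780-990 days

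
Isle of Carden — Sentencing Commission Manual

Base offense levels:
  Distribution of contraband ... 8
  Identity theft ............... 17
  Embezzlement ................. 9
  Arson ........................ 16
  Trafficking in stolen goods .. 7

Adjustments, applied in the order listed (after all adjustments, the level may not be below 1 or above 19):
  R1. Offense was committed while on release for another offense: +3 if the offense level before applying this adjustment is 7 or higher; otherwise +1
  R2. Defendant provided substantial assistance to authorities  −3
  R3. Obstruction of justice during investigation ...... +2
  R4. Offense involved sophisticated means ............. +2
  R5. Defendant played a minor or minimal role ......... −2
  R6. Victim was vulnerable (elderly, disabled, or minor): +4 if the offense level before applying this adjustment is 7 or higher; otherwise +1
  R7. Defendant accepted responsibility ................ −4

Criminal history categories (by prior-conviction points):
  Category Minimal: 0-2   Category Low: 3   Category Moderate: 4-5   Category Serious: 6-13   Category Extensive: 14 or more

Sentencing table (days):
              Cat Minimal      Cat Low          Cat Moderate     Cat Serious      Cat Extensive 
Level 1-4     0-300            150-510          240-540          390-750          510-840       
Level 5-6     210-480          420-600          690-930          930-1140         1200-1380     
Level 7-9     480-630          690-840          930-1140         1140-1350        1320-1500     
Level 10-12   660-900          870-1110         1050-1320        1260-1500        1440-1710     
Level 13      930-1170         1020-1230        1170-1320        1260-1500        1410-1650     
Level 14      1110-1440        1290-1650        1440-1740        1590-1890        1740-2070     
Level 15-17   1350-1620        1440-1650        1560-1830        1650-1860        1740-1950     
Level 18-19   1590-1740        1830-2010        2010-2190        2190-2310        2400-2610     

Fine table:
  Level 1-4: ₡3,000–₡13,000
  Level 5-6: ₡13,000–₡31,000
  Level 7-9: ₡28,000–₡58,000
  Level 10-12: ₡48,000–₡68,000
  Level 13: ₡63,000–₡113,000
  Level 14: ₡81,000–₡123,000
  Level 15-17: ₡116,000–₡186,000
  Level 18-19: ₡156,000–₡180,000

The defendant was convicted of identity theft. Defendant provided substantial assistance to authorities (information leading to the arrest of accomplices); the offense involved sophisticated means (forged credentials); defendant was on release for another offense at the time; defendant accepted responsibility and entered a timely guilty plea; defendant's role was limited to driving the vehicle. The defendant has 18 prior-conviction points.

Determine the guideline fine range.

₡63,000–₡113,000

Base offense level for identity theft: 17.
R1 applies (level before this adjustment is 17 ≥ 7, so +3): 17 + 3 = 20.
R2 applies: 20 − 3 = 17.
R4 applies: 17 + 2 = 19.
R5 applies: 19 − 2 = 17.
R7 applies: 17 − 4 = 13.
Final offense level: 13.
Level 13 falls in the 13 band.
Fine table: Level 13 → ₡63,000–₡113,000.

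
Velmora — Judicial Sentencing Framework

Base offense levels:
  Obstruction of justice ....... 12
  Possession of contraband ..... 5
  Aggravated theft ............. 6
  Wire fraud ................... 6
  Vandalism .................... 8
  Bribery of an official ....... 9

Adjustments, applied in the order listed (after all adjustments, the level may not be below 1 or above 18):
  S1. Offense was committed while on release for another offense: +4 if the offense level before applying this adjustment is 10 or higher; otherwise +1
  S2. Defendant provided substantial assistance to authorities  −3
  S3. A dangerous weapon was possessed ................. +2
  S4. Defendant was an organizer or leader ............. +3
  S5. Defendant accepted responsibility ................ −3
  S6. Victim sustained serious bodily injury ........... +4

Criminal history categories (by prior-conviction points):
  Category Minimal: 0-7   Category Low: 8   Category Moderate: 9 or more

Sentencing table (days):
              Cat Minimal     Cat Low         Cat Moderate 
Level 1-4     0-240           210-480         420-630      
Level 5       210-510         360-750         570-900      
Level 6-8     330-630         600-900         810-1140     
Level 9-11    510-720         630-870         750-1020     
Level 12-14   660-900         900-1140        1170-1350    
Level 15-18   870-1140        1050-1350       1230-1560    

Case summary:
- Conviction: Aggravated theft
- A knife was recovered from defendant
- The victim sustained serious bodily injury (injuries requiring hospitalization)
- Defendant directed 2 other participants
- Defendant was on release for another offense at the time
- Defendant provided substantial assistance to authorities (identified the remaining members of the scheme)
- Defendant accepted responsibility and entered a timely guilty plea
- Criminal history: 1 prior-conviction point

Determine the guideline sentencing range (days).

Base offense level for aggravated theft: 6.
S1 applies (level before this adjustment is 6 < 10, so +1): 6 + 1 = 7.
S2 applies: 7 − 3 = 4.
S3 applies: 4 + 2 = 6.
S4 applies: 6 + 3 = 9.
S5 applies: 9 − 3 = 6.
S6 applies: 6 + 4 = 10.
Final offense level: 10.
Criminal history: 1 prior point → Category Minimal (0-7).
Level 10 falls in the 9-11 band.
Grid: Level 9-11 × Category Minimal = 510-720 days.

510-720 days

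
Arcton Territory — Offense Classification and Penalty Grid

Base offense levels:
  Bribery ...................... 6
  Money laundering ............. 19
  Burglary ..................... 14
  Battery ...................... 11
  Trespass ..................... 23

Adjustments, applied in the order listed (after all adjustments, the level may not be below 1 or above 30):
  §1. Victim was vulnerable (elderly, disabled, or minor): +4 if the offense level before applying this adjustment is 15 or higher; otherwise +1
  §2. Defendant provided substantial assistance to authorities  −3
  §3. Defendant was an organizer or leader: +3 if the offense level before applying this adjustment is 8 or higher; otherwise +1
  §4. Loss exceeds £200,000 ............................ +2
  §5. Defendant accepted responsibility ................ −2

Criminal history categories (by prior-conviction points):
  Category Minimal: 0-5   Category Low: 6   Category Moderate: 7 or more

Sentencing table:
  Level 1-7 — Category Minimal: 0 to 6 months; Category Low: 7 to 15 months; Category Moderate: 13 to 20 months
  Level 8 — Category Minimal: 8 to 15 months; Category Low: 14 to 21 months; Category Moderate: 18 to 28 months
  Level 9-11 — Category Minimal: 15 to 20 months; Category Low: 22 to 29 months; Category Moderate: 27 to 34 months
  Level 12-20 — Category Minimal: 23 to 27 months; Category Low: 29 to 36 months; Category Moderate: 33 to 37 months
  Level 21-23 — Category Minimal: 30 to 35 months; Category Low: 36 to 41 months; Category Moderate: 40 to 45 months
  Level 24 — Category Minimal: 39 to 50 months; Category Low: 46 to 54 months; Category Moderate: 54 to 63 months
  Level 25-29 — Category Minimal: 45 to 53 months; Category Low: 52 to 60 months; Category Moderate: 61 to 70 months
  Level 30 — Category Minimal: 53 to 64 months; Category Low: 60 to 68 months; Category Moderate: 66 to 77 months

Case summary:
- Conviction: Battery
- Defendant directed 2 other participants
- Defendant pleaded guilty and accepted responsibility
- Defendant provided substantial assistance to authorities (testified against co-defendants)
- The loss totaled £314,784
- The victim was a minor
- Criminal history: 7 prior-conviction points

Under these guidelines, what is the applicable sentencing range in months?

33-37 months

Base offense level for battery: 11.
§1 applies (level before this adjustment is 11 < 15, so +1): 11 + 1 = 12.
§2 applies: 12 − 3 = 9.
§3 applies (level before this adjustment is 9 ≥ 8, so +3): 9 + 3 = 12.
§4 applies: 12 + 2 = 14.
§5 applies: 14 − 2 = 12.
Final offense level: 12.
Criminal history: 7 prior points → Category Moderate (7+).
Level 12 falls in the 12-20 band.
Grid: Level 12-20 × Category Moderate = 33-37 months.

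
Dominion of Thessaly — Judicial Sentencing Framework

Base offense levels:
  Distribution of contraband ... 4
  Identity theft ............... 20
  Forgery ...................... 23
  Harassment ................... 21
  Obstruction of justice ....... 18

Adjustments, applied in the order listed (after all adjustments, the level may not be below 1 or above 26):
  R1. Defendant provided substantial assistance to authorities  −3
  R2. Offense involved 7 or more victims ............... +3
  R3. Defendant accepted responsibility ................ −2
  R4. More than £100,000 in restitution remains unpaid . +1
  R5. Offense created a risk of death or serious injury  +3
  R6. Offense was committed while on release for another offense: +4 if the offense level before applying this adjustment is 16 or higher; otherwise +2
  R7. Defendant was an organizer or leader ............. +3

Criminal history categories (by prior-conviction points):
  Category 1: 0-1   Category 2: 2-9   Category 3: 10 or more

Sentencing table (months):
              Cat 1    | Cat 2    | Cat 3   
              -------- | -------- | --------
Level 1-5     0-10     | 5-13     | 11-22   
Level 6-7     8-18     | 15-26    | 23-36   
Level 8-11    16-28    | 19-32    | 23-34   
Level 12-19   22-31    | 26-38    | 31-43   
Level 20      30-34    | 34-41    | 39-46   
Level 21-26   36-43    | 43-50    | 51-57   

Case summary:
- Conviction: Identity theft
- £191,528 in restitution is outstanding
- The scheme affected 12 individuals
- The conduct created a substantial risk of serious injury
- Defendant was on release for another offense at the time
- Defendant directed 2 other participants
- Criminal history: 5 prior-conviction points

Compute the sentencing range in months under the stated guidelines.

Base offense level for identity theft: 20.
R2 applies: 20 + 3 = 23.
R4 applies: 23 + 1 = 24.
R5 applies: 24 + 3 = 27.
R6 applies (level before this adjustment is 27 ≥ 16, so +4): 27 + 4 = 31.
R7 applies: 31 + 3 = 34.
Level 34 exceeds the maximum of 26; capped at 26.
Final offense level: 26.
Criminal history: 5 prior points → Category 2 (2-9).
Level 26 falls in the 21-26 band.
Grid: Level 21-26 × Category 2 = 43-50 months.

43-50 months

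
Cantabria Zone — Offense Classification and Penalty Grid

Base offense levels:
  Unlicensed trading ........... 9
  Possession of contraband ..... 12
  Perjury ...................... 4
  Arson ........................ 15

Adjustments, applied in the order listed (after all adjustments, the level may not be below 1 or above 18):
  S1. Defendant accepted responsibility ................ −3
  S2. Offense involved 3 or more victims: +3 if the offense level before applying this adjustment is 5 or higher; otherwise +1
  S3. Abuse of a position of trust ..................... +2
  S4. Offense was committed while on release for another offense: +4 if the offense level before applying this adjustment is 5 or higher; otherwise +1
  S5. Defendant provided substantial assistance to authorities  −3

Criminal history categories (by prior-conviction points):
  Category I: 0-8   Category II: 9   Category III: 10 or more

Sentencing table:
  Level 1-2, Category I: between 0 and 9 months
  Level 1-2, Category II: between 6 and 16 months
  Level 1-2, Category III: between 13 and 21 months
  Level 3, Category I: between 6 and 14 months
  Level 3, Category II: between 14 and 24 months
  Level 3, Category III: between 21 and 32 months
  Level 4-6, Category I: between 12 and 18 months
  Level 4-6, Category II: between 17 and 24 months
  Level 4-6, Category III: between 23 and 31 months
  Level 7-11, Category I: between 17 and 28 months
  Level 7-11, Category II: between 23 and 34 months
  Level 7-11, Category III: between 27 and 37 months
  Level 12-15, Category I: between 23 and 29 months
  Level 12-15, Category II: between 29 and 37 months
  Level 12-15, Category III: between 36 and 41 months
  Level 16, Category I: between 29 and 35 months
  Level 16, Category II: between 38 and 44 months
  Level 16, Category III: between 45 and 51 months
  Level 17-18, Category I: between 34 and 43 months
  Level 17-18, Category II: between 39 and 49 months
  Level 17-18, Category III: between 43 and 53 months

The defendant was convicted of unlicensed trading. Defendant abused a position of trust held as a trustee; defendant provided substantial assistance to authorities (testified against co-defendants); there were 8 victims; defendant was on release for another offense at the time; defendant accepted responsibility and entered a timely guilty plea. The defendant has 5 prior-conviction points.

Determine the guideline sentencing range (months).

23-29 months

Base offense level for unlicensed trading: 9.
S1 applies: 9 − 3 = 6.
S2 applies (level before this adjustment is 6 ≥ 5, so +3): 6 + 3 = 9.
S3 applies: 9 + 2 = 11.
S4 applies (level before this adjustment is 11 ≥ 5, so +4): 11 + 4 = 15.
S5 applies: 15 − 3 = 12.
Final offense level: 12.
Criminal history: 5 prior points → Category I (0-8).
Level 12 falls in the 12-15 band.
Grid: Level 12-15 × Category I = 23-29 months.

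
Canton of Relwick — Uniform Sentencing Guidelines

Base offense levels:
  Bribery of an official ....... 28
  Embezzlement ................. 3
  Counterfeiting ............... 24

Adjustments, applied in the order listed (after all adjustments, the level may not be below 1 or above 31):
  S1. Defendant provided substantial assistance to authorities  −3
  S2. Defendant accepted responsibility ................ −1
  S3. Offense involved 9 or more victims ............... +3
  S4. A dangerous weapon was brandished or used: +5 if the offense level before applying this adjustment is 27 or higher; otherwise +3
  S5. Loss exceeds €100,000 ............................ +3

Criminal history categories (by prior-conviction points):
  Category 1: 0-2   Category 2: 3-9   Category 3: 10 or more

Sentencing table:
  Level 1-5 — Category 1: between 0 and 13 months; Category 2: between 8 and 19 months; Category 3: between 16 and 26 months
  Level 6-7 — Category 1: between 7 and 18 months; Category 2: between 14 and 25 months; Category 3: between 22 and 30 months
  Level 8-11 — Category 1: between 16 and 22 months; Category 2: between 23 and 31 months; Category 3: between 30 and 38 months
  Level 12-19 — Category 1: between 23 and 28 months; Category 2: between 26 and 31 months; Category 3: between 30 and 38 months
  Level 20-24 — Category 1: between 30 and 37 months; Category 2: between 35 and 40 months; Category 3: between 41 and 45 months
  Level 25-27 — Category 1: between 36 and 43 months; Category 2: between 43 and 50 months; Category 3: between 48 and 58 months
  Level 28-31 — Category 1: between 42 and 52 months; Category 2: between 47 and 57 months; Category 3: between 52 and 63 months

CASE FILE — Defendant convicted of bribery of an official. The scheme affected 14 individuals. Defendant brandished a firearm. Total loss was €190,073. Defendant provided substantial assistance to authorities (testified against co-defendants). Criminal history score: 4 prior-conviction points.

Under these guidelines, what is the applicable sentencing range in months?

Base offense level for bribery of an official: 28.
S1 applies: 28 − 3 = 25.
S3 applies: 25 + 3 = 28.
S4 applies (level before this adjustment is 28 ≥ 27, so +5): 28 + 5 = 33.
S5 applies: 33 + 3 = 36.
Level 36 exceeds the maximum of 31; capped at 31.
Final offense level: 31.
Criminal history: 4 prior points → Category 2 (3-9).
Level 31 falls in the 28-31 band.
Grid: Level 28-31 × Category 2 = 47-57 months.

47-57 months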